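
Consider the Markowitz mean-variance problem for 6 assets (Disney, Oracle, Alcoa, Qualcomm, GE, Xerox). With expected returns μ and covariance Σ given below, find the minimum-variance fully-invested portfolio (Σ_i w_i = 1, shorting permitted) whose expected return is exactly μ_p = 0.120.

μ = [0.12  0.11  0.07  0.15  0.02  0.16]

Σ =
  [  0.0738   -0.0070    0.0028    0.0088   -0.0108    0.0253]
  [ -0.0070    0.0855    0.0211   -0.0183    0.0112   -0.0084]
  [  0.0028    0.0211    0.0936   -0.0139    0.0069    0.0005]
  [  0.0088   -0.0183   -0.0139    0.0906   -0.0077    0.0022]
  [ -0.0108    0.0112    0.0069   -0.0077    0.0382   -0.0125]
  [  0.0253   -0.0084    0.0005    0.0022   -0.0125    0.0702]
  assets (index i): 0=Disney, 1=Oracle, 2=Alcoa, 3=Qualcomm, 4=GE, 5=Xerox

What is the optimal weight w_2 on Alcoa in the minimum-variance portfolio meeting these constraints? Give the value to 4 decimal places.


g=Σ⁻¹μ = [0.9266  1.7228  0.5240  2.0532  1.3606  2.3256]
h=Σ⁻¹𝟙 = [11.5813  11.4405  7.5522  15.8146  33.4334  16.8439]
a=μᵀg=1.044660  b=𝟙ᵀg=8.912741  c=𝟙ᵀh=96.665854  D=ac−b²=21.546001
λ₁=(c·0.120−b)/D = (96.665854·0.120−8.912741)/21.546001 = 0.124717
λ₂=(a−b·0.120)/D = (1.044660−8.912741·0.120)/21.546001 = -0.001154
w* = 0.124717·g + -0.001154·h:
  w_0 = 0.124717·0.9266 + -0.001154·11.5813 = 0.1022  (Disney)
  w_1 = 0.124717·1.7228 + -0.001154·11.4405 = 0.2017  (Oracle)
  w_2 = 0.124717·0.5240 + -0.001154·7.5522 = 0.0566  (Alcoa)
  w_3 = 0.124717·2.0532 + -0.001154·15.8146 = 0.2378  (Qualcomm)
  w_4 = 0.124717·1.3606 + -0.001154·33.4334 = 0.1311  (GE)
  w_5 = 0.124717·2.3256 + -0.001154·16.8439 = 0.2706  (Xerox)
Σw_i=1.0000  μᵀw=0.1200
σ²=wᵀΣw=λ₁·μ_p+λ₂ = 0.124717·0.120 + -0.001154 = 0.013812 ≈ 0.0138

0.0566


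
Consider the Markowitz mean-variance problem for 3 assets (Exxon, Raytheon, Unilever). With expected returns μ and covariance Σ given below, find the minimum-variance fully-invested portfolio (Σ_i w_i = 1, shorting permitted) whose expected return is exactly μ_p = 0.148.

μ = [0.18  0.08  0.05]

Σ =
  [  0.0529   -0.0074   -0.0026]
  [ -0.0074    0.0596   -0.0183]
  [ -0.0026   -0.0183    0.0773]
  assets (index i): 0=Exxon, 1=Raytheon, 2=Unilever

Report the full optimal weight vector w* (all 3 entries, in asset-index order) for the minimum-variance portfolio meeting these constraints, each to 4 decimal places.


g=Σ⁻¹μ = [3.7754  2.2092  1.2968]
h=Σ⁻¹𝟙 = [23.4850  25.7833  19.8305]
a=μᵀg=0.921157  b=𝟙ᵀg=7.281489  c=𝟙ᵀh=69.098801  D=ac−b²=10.630756
λ₁=(c·0.148−b)/D = (69.098801·0.148−7.281489)/10.630756 = 0.277039
λ₂=(a−b·0.148)/D = (0.921157−7.281489·0.148)/10.630756 = -0.014722
w* = 0.277039·g + -0.014722·h:
  w_0 = 0.277039·3.7754 + -0.014722·23.4850 = 0.7002  (Exxon)
  w_1 = 0.277039·2.2092 + -0.014722·25.7833 = 0.2325  (Raytheon)
  w_2 = 0.277039·1.2968 + -0.014722·19.8305 = 0.0673  (Unilever)
Σw_i=1.0000  μᵀw=0.1480
σ²=wᵀΣw=λ₁·μ_p+λ₂ = 0.277039·0.148 + -0.014722 = 0.026280 ≈ 0.0263

0.7002  0.2325  0.0673


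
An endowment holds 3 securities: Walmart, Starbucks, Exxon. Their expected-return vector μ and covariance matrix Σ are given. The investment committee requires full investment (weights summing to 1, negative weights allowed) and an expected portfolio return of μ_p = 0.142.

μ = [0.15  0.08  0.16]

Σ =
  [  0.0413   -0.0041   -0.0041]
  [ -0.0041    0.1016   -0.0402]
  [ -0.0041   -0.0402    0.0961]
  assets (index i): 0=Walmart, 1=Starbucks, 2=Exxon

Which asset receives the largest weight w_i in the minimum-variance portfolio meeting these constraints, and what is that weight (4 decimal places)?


Walmart (0.5206)

u=Σ⁻¹μ = [4.0982  2.0141  2.6823]
v=Σ⁻¹𝟙 = [27.9904  18.6484  19.4009]
a=μᵀu=1.205022  b=𝟙ᵀu=8.794569  c=𝟙ᵀv=66.039646  D=ac−b²=2.234816
λ₁=(c·0.142−b)/D = (66.039646·0.142−8.794569)/2.234816 = 0.260899
λ₂=(a−b·0.142)/D = (1.205022−8.794569·0.142)/2.234816 = -0.019602
w* = 0.260899·u + -0.019602·v:
  w_0 = 0.260899·4.0982 + -0.019602·27.9904 = 0.5206  (Walmart)
  w_1 = 0.260899·2.0141 + -0.019602·18.6484 = 0.1599  (Starbucks)
  w_2 = 0.260899·2.6823 + -0.019602·19.4009 = 0.3195  (Exxon)
Σw_i=1.0000  μᵀw=0.1420
σ²=wᵀΣw=λ₁·μ_p+λ₂ = 0.260899·0.142 + -0.019602 = 0.017446 ≈ 0.0174


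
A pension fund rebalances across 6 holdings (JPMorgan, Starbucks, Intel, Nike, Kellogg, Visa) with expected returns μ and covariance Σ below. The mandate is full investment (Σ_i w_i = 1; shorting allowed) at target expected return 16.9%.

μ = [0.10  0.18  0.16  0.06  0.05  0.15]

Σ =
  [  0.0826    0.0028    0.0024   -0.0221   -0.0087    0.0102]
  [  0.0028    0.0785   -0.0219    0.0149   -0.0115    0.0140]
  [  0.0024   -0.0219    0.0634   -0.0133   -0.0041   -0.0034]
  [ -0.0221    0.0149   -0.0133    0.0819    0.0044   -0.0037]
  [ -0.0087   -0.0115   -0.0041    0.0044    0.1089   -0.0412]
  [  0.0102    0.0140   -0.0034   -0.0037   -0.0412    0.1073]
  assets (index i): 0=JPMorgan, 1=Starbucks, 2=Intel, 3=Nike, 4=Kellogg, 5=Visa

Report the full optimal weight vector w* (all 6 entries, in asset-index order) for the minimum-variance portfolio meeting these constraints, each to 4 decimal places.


g=Σ⁻¹μ = [1.2626  3.0794  3.9739  1.1466  1.6175  1.6627]
h=Σ⁻¹𝟙 = [15.5867  16.3463  26.3738  17.4030  17.7197  13.9448]
a=μᵀg=1.715447  b=𝟙ᵀg=12.742714  c=𝟙ᵀh=107.374412  D=ac−b²=21.818348
λ₁=(c·0.169−b)/D = (107.374412·0.169−12.742714)/21.818348 = 0.247661
λ₂=(a−b·0.169)/D = (1.715447−12.742714·0.169)/21.818348 = -0.020078
w* = 0.247661·g + -0.020078·h:
  w_0 = 0.247661·1.2626 + -0.020078·15.5867 = -0.0002  (JPMorgan)
  w_1 = 0.247661·3.0794 + -0.020078·16.3463 = 0.4344  (Starbucks)
  w_2 = 0.247661·3.9739 + -0.020078·26.3738 = 0.4546  (Intel)
  w_3 = 0.247661·1.1466 + -0.020078·17.4030 = -0.0654  (Nike)
  w_4 = 0.247661·1.6175 + -0.020078·17.7197 = 0.0448  (Kellogg)
  w_5 = 0.247661·1.6627 + -0.020078·13.9448 = 0.1318  (Visa)
Σw_i=1.0000  μᵀw=0.1690
σ²=wᵀΣw=λ₁·μ_p+λ₂ = 0.247661·0.169 + -0.020078 = 0.021777 ≈ 0.0218

-0.0002  0.4344  0.4546  -0.0654  0.0448  0.1318


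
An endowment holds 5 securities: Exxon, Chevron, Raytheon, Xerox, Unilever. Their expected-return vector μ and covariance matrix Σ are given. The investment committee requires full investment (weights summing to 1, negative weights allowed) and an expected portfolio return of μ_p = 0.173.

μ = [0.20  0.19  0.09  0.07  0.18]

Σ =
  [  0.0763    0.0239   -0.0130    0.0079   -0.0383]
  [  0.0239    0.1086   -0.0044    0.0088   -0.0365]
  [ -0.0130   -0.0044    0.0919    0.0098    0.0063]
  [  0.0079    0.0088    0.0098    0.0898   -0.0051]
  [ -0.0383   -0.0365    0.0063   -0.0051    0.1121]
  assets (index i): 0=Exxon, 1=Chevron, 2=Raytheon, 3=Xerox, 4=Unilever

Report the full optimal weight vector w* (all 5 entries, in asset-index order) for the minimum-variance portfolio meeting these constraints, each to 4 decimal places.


0.3416  0.1824  0.1282  0.0375  0.3103

p=Σ⁻¹μ = [3.9615  2.1150  1.3656  0.2782  3.5838]
q=Σ⁻¹𝟙 = [20.5409  10.9818  12.1419  8.0178  19.1967]
a=μᵀp=1.981612  b=𝟙ᵀp=11.304138  c=𝟙ᵀq=70.879057  D=ac−b²=12.671257
λ₁=(c·0.173−b)/D = (70.879057·0.173−11.304138)/12.671257 = 0.075599
λ₂=(a−b·0.173)/D = (1.981612−11.304138·0.173)/12.671257 = 0.002052
w* = 0.075599·p + 0.002052·q:
  w_0 = 0.075599·3.9615 + 0.002052·20.5409 = 0.3416  (Exxon)
  w_1 = 0.075599·2.1150 + 0.002052·10.9818 = 0.1824  (Chevron)
  w_2 = 0.075599·1.3656 + 0.002052·12.1419 = 0.1282  (Raytheon)
  w_3 = 0.075599·0.2782 + 0.002052·8.0178 = 0.0375  (Xerox)
  w_4 = 0.075599·3.5838 + 0.002052·19.1967 = 0.3103  (Unilever)
Σw_i=1.0000  μᵀw=0.1730
σ²=wᵀΣw=λ₁·μ_p+λ₂ = 0.075599·0.173 + 0.002052 = 0.015130 ≈ 0.0151


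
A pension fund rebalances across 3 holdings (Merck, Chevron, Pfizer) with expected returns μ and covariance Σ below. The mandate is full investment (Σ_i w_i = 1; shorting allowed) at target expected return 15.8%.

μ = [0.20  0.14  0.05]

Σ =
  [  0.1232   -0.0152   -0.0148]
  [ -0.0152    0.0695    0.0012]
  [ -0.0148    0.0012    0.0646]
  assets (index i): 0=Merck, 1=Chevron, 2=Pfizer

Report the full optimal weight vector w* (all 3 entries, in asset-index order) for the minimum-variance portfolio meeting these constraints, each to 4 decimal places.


u=Σ⁻¹μ = [2.0697  2.4463  1.2027]
v=Σ⁻¹𝟙 = [12.3490  16.7785  17.9974]
a=μᵀu=0.816548  b=𝟙ᵀu=5.718660  c=𝟙ᵀv=47.124892  D=ac−b²=5.776667
λ₁=(c·0.158−b)/D = (47.124892·0.158−5.718660)/5.776667 = 0.298974
λ₂=(a−b·0.158)/D = (0.816548−5.718660·0.158)/5.776667 = -0.015061
w* = 0.298974·u + -0.015061·v:
  w_0 = 0.298974·2.0697 + -0.015061·12.3490 = 0.4328  (Merck)
  w_1 = 0.298974·2.4463 + -0.015061·16.7785 = 0.4787  (Chevron)
  w_2 = 0.298974·1.2027 + -0.015061·17.9974 = 0.0885  (Pfizer)
Σw_i=1.0000  μᵀw=0.1580
σ²=wᵀΣw=λ₁·μ_p+λ₂ = 0.298974·0.158 + -0.015061 = 0.032177 ≈ 0.0322

0.4328  0.4787  0.0885


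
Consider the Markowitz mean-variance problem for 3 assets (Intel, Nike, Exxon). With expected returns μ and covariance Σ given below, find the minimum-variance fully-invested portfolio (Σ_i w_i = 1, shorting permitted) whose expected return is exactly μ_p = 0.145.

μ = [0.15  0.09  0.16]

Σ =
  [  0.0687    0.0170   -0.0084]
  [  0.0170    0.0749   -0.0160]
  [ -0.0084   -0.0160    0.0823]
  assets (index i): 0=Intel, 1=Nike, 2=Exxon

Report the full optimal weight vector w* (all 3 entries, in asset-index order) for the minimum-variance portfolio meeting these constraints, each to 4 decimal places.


u=Σ⁻¹μ = [2.1751  1.2214  2.4036]
v=Σ⁻¹𝟙 = [13.1116  13.8311  16.1778]
a=μᵀu=0.820751  b=𝟙ᵀu=5.799985  c=𝟙ᵀv=43.120482  D=ac−b²=1.751346
λ₁=(c·0.145−b)/D = (43.120482·0.145−5.799985)/1.751346 = 0.258364
λ₂=(a−b·0.145)/D = (0.820751−5.799985·0.145)/1.751346 = -0.011561
w* = 0.258364·u + -0.011561·v:
  w_0 = 0.258364·2.1751 + -0.011561·13.1116 = 0.4104  (Intel)
  w_1 = 0.258364·1.2214 + -0.011561·13.8311 = 0.1557  (Nike)
  w_2 = 0.258364·2.4036 + -0.011561·16.1778 = 0.4340  (Exxon)
Σw_i=1.0000  μᵀw=0.1450
σ²=wᵀΣw=λ₁·μ_p+λ₂ = 0.258364·0.145 + -0.011561 = 0.025902 ≈ 0.0259

0.4104  0.1557  0.4340


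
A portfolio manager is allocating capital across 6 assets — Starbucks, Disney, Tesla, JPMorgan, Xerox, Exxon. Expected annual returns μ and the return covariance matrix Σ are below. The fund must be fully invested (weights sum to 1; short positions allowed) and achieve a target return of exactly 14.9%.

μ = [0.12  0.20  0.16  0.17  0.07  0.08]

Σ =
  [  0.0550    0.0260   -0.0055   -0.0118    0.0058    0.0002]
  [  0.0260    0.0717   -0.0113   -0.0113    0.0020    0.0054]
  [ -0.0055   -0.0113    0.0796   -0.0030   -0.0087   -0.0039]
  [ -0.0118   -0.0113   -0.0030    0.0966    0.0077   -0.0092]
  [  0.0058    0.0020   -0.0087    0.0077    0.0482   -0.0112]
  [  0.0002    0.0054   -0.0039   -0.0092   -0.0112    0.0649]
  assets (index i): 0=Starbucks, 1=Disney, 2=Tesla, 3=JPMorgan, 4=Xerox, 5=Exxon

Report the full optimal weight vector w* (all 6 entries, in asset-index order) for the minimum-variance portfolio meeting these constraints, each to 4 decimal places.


p=Σ⁻¹μ = [1.4143  2.9269  2.8892  2.3988  1.7159  1.7946]
q=Σ⁻¹𝟙 = [15.0796  11.4664  19.5515  14.2501  24.7936  21.8814]
a=μᵀp=1.888844  b=𝟙ᵀp=13.139667  c=𝟙ᵀq=107.022685  D=ac−b²=29.498312
λ₁=(c·0.149−b)/D = (107.022685·0.149−13.139667)/29.498312 = 0.095148
λ₂=(a−b·0.149)/D = (1.888844−13.139667·0.149)/29.498312 = -0.002338
w* = 0.095148·p + -0.002338·q:
  w_0 = 0.095148·1.4143 + -0.002338·15.0796 = 0.0993  (Starbucks)
  w_1 = 0.095148·2.9269 + -0.002338·11.4664 = 0.2517  (Disney)
  w_2 = 0.095148·2.8892 + -0.002338·19.5515 = 0.2292  (Tesla)
  w_3 = 0.095148·2.3988 + -0.002338·14.2501 = 0.1949  (JPMorgan)
  w_4 = 0.095148·1.7159 + -0.002338·24.7936 = 0.1053  (Xerox)
  w_5 = 0.095148·1.7946 + -0.002338·21.8814 = 0.1196  (Exxon)
Σw_i=1.0000  μᵀw=0.1490
σ²=wᵀΣw=λ₁·μ_p+λ₂ = 0.095148·0.149 + -0.002338 = 0.011839 ≈ 0.0118

0.0993  0.2517  0.2292  0.1949  0.1053  0.1196


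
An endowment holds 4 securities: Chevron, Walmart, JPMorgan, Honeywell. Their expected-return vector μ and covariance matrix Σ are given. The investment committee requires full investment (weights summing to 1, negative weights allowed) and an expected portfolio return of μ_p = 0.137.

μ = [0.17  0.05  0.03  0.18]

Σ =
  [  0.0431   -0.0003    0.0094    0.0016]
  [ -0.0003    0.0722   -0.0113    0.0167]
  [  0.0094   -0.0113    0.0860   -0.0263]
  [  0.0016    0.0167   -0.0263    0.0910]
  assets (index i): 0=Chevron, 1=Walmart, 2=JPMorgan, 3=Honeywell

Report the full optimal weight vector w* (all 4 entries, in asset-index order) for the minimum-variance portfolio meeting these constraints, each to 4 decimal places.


p=Σ⁻¹μ = [3.7399  0.3340  0.6033  2.0253]
q=Σ⁻¹𝟙 = [19.5382  13.3906  15.0895  12.5491]
a=μᵀp=1.035139  b=𝟙ᵀp=6.702554  c=𝟙ᵀq=60.567444  D=ac−b²=17.771509
λ₁=(c·0.137−b)/D = (60.567444·0.137−6.702554)/17.771509 = 0.089761
λ₂=(a−b·0.137)/D = (1.035139−6.702554·0.137)/17.771509 = 0.006577
w* = 0.089761·p + 0.006577·q:
  w_0 = 0.089761·3.7399 + 0.006577·19.5382 = 0.4642  (Chevron)
  w_1 = 0.089761·0.3340 + 0.006577·13.3906 = 0.1181  (Walmart)
  w_2 = 0.089761·0.6033 + 0.006577·15.0895 = 0.1534  (JPMorgan)
  w_3 = 0.089761·2.0253 + 0.006577·12.5491 = 0.2643  (Honeywell)
Σw_i=1.0000  μᵀw=0.1370
σ²=wᵀΣw=λ₁·μ_p+λ₂ = 0.089761·0.137 + 0.006577 = 0.018875 ≈ 0.0189

0.4642  0.1181  0.1534  0.2643


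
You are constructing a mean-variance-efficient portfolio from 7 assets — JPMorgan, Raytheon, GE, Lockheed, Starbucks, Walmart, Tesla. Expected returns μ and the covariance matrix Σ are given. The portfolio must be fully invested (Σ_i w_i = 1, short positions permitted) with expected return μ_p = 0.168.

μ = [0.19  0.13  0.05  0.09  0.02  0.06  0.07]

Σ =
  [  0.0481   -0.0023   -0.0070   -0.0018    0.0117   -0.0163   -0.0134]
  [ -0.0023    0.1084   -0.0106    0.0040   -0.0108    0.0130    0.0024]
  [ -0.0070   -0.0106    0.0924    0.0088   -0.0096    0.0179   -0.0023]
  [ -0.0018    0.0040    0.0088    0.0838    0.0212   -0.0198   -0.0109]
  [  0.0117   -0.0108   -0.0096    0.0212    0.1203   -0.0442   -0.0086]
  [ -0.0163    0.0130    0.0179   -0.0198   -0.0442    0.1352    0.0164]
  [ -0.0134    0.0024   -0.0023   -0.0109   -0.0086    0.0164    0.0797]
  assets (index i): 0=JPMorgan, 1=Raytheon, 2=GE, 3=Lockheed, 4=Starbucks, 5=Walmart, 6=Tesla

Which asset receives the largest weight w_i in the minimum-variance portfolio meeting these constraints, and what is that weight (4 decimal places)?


u=Σ⁻¹μ = [4.9328  1.1935  0.7985  1.4523  0.0302  0.8313  1.7256]
v=Σ⁻¹𝟙 = [29.9964  9.8180  12.2492  13.2825  10.4807  11.6102  18.2066]
a=μᵀu=1.434297  b=𝟙ᵀu=10.964214  c=𝟙ᵀv=105.643497  D=ac−b²=31.310131
λ₁=(c·0.168−b)/D = (105.643497·0.168−10.964214)/31.310131 = 0.216668
λ₂=(a−b·0.168)/D = (1.434297−10.964214·0.168)/31.310131 = -0.013021
w* = 0.216668·u + -0.013021·v:
  w_0 = 0.216668·4.9328 + -0.013021·29.9964 = 0.6782  (JPMorgan)
  w_1 = 0.216668·1.1935 + -0.013021·9.8180 = 0.1308  (Raytheon)
  w_2 = 0.216668·0.7985 + -0.013021·12.2492 = 0.0135  (GE)
  w_3 = 0.216668·1.4523 + -0.013021·13.2825 = 0.1417  (Lockheed)
  w_4 = 0.216668·0.0302 + -0.013021·10.4807 = -0.1299  (Starbucks)
  w_5 = 0.216668·0.8313 + -0.013021·11.6102 = 0.0289  (Walmart)
  w_6 = 0.216668·1.7256 + -0.013021·18.2066 = 0.1368  (Tesla)
Σw_i=1.0000  μᵀw=0.1680
σ²=wᵀΣw=λ₁·μ_p+λ₂ = 0.216668·0.168 + -0.013021 = 0.023379 ≈ 0.0234

JPMorgan (0.6782)


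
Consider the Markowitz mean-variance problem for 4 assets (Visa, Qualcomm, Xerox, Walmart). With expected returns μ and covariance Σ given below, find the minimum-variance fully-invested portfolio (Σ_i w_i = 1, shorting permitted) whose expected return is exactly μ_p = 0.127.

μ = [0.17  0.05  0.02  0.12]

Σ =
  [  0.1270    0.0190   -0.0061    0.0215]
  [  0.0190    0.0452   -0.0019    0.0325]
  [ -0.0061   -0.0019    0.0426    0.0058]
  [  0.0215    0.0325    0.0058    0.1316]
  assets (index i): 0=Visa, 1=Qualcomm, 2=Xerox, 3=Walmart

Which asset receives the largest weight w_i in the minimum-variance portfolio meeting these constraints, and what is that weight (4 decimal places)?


Visa (0.5230)

g=Σ⁻¹μ = [1.2341  0.1439  0.5641  0.6498]
h=Σ⁻¹𝟙 = [5.9586  20.3188  25.1658  0.4982]
a=μᵀg=0.306261  b=𝟙ᵀg=2.592006  c=𝟙ᵀh=51.941427  D=ac−b²=9.189141
λ₁=(c·0.127−b)/D = (51.941427·0.127−2.592006)/9.189141 = 0.435792
λ₂=(a−b·0.127)/D = (0.306261−2.592006·0.127)/9.189141 = -0.002495
w* = 0.435792·g + -0.002495·h:
  w_0 = 0.435792·1.2341 + -0.002495·5.9586 = 0.5230  (Visa)
  w_1 = 0.435792·0.1439 + -0.002495·20.3188 = 0.0120  (Qualcomm)
  w_2 = 0.435792·0.5641 + -0.002495·25.1658 = 0.1831  (Xerox)
  w_3 = 0.435792·0.6498 + -0.002495·0.4982 = 0.2819  (Walmart)
Σw_i=1.0000  μᵀw=0.1270
σ²=wᵀΣw=λ₁·μ_p+λ₂ = 0.435792·0.127 + -0.002495 = 0.052851 ≈ 0.0529


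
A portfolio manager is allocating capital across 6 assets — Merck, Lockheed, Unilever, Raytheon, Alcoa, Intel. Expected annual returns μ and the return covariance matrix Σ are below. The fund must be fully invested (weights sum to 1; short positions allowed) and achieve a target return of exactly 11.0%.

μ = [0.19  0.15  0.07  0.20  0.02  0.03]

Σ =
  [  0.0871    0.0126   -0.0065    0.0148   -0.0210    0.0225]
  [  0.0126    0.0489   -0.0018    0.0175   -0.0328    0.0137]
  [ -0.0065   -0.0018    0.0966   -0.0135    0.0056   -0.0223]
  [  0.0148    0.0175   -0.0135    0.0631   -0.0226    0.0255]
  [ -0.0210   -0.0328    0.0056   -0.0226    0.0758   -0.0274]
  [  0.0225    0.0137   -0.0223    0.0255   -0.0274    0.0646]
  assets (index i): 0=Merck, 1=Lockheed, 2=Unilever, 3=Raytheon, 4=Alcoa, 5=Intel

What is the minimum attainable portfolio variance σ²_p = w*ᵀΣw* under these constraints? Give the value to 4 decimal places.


x=Σ⁻¹μ = [2.0896  3.6500  1.0598  3.2608  3.0803  -0.6523]
y=Σ⁻¹𝟙 = [9.5669  35.9003  16.3389  13.0211  42.3688  23.0052]
a=μᵀx=1.712900  b=𝟙ᵀx=12.488230  c=𝟙ᵀy=140.201220  D=ac−b²=84.194716
λ₁=(c·0.110−b)/D = (140.201220·0.110−12.488230)/84.194716 = 0.034847
λ₂=(a−b·0.110)/D = (1.712900−12.488230·0.110)/84.194716 = 0.004029
w* = 0.034847·x + 0.004029·y:
  w_0 = 0.034847·2.0896 + 0.004029·9.5669 = 0.1114  (Merck)
  w_1 = 0.034847·3.6500 + 0.004029·35.9003 = 0.2718  (Lockheed)
  w_2 = 0.034847·1.0598 + 0.004029·16.3389 = 0.1028  (Unilever)
  w_3 = 0.034847·3.2608 + 0.004029·13.0211 = 0.1661  (Raytheon)
  w_4 = 0.034847·3.0803 + 0.004029·42.3688 = 0.2780  (Alcoa)
  w_5 = 0.034847·-0.6523 + 0.004029·23.0052 = 0.0700  (Intel)
Σw_i=1.0000  μᵀw=0.1100
σ²=wᵀΣw=λ₁·μ_p+λ₂ = 0.034847·0.110 + 0.004029 = 0.007862 ≈ 0.0079

0.0079


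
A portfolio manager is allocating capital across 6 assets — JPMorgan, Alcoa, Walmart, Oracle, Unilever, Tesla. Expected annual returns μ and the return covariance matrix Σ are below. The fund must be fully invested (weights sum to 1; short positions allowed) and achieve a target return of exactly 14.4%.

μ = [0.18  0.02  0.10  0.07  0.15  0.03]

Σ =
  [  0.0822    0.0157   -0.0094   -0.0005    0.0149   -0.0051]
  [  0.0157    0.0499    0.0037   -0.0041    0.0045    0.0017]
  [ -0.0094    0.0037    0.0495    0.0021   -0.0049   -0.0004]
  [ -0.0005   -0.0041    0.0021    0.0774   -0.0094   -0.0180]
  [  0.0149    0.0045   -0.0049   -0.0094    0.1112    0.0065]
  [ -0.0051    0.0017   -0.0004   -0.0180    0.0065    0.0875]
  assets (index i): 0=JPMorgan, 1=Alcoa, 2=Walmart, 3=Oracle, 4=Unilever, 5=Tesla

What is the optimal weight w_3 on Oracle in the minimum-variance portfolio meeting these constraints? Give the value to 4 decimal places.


0.1361

x=Σ⁻¹μ = [2.4274  -0.5963  2.6043  1.1163  1.2191  0.6469]
y=Σ⁻¹𝟙 = [11.2304  15.1043  21.4111  17.7029  8.4457  14.9019]
a=μᵀx=0.965857  b=𝟙ᵀx=7.417769  c=𝟙ᵀy=88.796214  D=ac−b²=30.741113
λ₁=(c·0.144−b)/D = (88.796214·0.144−7.417769)/30.741113 = 0.174648
λ₂=(a−b·0.144)/D = (0.965857−7.417769·0.144)/30.741113 = -0.003328
w* = 0.174648·x + -0.003328·y:
  w_0 = 0.174648·2.4274 + -0.003328·11.2304 = 0.3866  (JPMorgan)
  w_1 = 0.174648·-0.5963 + -0.003328·15.1043 = -0.1544  (Alcoa)
  w_2 = 0.174648·2.6043 + -0.003328·21.4111 = 0.3836  (Walmart)
  w_3 = 0.174648·1.1163 + -0.003328·17.7029 = 0.1361  (Oracle)
  w_4 = 0.174648·1.2191 + -0.003328·8.4457 = 0.1848  (Unilever)
  w_5 = 0.174648·0.6469 + -0.003328·14.9019 = 0.0634  (Tesla)
Σw_i=1.0000  μᵀw=0.1440
σ²=wᵀΣw=λ₁·μ_p+λ₂ = 0.174648·0.144 + -0.003328 = 0.021822 ≈ 0.0218


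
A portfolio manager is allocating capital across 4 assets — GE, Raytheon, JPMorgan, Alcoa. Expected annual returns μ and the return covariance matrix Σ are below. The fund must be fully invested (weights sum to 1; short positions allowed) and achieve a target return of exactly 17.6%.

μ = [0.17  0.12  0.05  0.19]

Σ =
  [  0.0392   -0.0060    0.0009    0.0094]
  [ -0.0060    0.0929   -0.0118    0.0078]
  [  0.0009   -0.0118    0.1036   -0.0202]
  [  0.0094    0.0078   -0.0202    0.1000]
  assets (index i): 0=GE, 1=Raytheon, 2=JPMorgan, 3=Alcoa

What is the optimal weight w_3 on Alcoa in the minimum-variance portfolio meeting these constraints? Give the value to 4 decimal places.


x=Σ⁻¹μ = [4.1746  1.5472  0.9296  1.5747]
y=Σ⁻¹𝟙 = [25.0396  13.2274  12.7328  9.1866]
a=μᵀx=1.241018  b=𝟙ᵀx=8.226107  c=𝟙ᵀy=60.186367  D=ac−b²=7.023522
λ₁=(c·0.176−b)/D = (60.186367·0.176−8.226107)/7.023522 = 0.336967
λ₂=(a−b·0.176)/D = (1.241018−8.226107·0.176)/7.023522 = -0.029441
w* = 0.336967·x + -0.029441·y:
  w_0 = 0.336967·4.1746 + -0.029441·25.0396 = 0.6695  (GE)
  w_1 = 0.336967·1.5472 + -0.029441·13.2274 = 0.1319  (Raytheon)
  w_2 = 0.336967·0.9296 + -0.029441·12.7328 = -0.0616  (JPMorgan)
  w_3 = 0.336967·1.5747 + -0.029441·9.1866 = 0.2602  (Alcoa)
Σw_i=1.0000  μᵀw=0.1760
σ²=wᵀΣw=λ₁·μ_p+λ₂ = 0.336967·0.176 + -0.029441 = 0.029866 ≈ 0.0299

0.2602


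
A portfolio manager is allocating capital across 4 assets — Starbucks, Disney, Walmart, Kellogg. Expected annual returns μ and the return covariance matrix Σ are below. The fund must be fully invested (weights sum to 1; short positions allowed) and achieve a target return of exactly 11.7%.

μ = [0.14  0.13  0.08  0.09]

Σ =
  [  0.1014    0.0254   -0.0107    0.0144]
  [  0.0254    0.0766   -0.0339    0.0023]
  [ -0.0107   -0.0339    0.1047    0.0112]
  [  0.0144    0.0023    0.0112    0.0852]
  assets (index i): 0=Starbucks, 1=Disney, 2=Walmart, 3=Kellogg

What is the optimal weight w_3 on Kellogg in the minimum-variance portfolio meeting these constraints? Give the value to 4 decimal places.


0.0775

u=Σ⁻¹μ = [0.9377  2.0031  1.4385  0.6547]
v=Σ⁻¹𝟙 = [5.8831  17.4552  14.9150  8.3109]
a=μᵀu=0.565687  b=𝟙ᵀu=5.034001  c=𝟙ᵀv=46.564272  D=ac−b²=0.999623
λ₁=(c·0.117−b)/D = (46.564272·0.117−5.034001)/0.999623 = 0.414175
λ₂=(a−b·0.117)/D = (0.565687−5.034001·0.117)/0.999623 = -0.023300
w* = 0.414175·u + -0.023300·v:
  w_0 = 0.414175·0.9377 + -0.023300·5.8831 = 0.2513  (Starbucks)
  w_1 = 0.414175·2.0031 + -0.023300·17.4552 = 0.4229  (Disney)
  w_2 = 0.414175·1.4385 + -0.023300·14.9150 = 0.2483  (Walmart)
  w_3 = 0.414175·0.6547 + -0.023300·8.3109 = 0.0775  (Kellogg)
Σw_i=1.0000  μᵀw=0.1170
σ²=wᵀΣw=λ₁·μ_p+λ₂ = 0.414175·0.117 + -0.023300 = 0.025158 ≈ 0.0252


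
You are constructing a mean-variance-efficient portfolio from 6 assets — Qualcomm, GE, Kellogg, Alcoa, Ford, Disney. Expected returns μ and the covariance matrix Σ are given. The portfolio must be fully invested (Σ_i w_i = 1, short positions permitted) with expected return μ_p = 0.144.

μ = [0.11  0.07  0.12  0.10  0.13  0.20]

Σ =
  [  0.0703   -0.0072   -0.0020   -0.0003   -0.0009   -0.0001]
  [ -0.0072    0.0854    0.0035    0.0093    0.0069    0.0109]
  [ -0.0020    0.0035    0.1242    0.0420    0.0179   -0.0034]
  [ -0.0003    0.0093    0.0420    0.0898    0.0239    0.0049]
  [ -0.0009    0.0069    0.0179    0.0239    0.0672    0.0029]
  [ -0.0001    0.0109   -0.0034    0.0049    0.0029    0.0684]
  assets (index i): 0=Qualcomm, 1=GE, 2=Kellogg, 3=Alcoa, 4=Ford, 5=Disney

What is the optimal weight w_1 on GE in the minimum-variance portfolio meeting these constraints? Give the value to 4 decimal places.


p=Σ⁻¹μ = [1.6551  0.4273  0.7886  0.1450  1.5294  2.8223]
q=Σ⁻¹𝟙 = [15.5637  9.8863  5.4510  4.1008  10.6204  12.5941]
a=μᵀp=1.084384  b=𝟙ᵀp=7.367710  c=𝟙ᵀq=58.216200  D=ac−b²=8.845568
λ₁=(c·0.144−b)/D = (58.216200·0.144−7.367710)/8.845568 = 0.114795
λ₂=(a−b·0.144)/D = (1.084384−7.367710·0.144)/8.845568 = 0.002649
w* = 0.114795·p + 0.002649·q:
  w_0 = 0.114795·1.6551 + 0.002649·15.5637 = 0.2312  (Qualcomm)
  w_1 = 0.114795·0.4273 + 0.002649·9.8863 = 0.0752  (GE)
  w_2 = 0.114795·0.7886 + 0.002649·5.4510 = 0.1050  (Kellogg)
  w_3 = 0.114795·0.1450 + 0.002649·4.1008 = 0.0275  (Alcoa)
  w_4 = 0.114795·1.5294 + 0.002649·10.6204 = 0.2037  (Ford)
  w_5 = 0.114795·2.8223 + 0.002649·12.5941 = 0.3573  (Disney)
Σw_i=1.0000  μᵀw=0.1440
σ²=wᵀΣw=λ₁·μ_p+λ₂ = 0.114795·0.144 + 0.002649 = 0.019180 ≈ 0.0192

0.0752


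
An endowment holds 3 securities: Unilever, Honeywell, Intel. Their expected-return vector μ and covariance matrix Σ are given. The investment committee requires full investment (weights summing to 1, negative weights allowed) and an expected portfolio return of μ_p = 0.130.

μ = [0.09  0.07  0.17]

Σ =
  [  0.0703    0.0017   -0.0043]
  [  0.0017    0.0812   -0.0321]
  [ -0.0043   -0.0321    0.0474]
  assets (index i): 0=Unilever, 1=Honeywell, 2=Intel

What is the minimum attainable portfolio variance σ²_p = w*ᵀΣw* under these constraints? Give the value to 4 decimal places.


0.0125

x=Σ⁻¹μ = [1.5625  3.1452  5.8582]
y=Σ⁻¹𝟙 = [16.0965  28.5349  41.8815]
a=μᵀx=1.356694  b=𝟙ᵀx=10.565986  c=𝟙ᵀy=86.512893  D=ac−b²=5.731450
λ₁=(c·0.130−b)/D = (86.512893·0.130−10.565986)/5.731450 = 0.118764
λ₂=(a−b·0.130)/D = (1.356694−10.565986·0.130)/5.731450 = -0.002946
w* = 0.118764·x + -0.002946·y:
  w_0 = 0.118764·1.5625 + -0.002946·16.0965 = 0.1381  (Unilever)
  w_1 = 0.118764·3.1452 + -0.002946·28.5349 = 0.2895  (Honeywell)
  w_2 = 0.118764·5.8582 + -0.002946·41.8815 = 0.5724  (Intel)
Σw_i=1.0000  μᵀw=0.1300
σ²=wᵀΣw=λ₁·μ_p+λ₂ = 0.118764·0.130 + -0.002946 = 0.012493 ≈ 0.0125


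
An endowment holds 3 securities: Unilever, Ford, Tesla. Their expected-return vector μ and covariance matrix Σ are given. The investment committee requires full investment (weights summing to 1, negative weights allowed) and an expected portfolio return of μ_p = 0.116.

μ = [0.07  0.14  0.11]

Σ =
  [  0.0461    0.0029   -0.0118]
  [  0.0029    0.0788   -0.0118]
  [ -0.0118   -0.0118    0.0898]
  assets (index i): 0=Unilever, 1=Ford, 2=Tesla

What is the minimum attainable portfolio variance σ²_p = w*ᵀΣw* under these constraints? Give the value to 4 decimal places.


x=Σ⁻¹μ = [1.8362  1.9673  1.7247]
y=Σ⁻¹𝟙 = [24.9661  14.2100  16.2837]
a=μᵀx=0.593680  b=𝟙ᵀx=5.528236  c=𝟙ᵀy=55.459835  D=ac−b²=2.364023
λ₁=(c·0.116−b)/D = (55.459835·0.116−5.528236)/2.364023 = 0.382866
λ₂=(a−b·0.116)/D = (0.593680−5.528236·0.116)/2.364023 = -0.020133
w* = 0.382866·x + -0.020133·y:
  w_0 = 0.382866·1.8362 + -0.020133·24.9661 = 0.2004  (Unilever)
  w_1 = 0.382866·1.9673 + -0.020133·14.2100 = 0.4671  (Ford)
  w_2 = 0.382866·1.7247 + -0.020133·16.2837 = 0.3325  (Tesla)
Σw_i=1.0000  μᵀw=0.1160
σ²=wᵀΣw=λ₁·μ_p+λ₂ = 0.382866·0.116 + -0.020133 = 0.024279 ≈ 0.0243

0.0243


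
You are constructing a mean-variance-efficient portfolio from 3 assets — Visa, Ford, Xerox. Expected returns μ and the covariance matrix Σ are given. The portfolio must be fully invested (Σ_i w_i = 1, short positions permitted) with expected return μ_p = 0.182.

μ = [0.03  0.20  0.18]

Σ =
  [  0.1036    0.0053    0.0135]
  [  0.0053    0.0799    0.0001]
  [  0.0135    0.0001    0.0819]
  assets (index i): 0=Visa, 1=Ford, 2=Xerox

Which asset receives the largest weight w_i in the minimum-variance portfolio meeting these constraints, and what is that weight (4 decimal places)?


Ford (0.5009)

g=Σ⁻¹μ = [-0.1275  2.5088  2.2158]
h=Σ⁻¹𝟙 = [7.6131  11.9970  10.9405]
a=μᵀg=0.896774  b=𝟙ᵀg=4.597066  c=𝟙ᵀh=30.550532  D=ac−b²=6.263901
λ₁=(c·0.182−b)/D = (30.550532·0.182−4.597066)/6.263901 = 0.153759
λ₂=(a−b·0.182)/D = (0.896774−4.597066·0.182)/6.263901 = 0.009596
w* = 0.153759·g + 0.009596·h:
  w_0 = 0.153759·-0.1275 + 0.009596·7.6131 = 0.0534  (Visa)
  w_1 = 0.153759·2.5088 + 0.009596·11.9970 = 0.5009  (Ford)
  w_2 = 0.153759·2.2158 + 0.009596·10.9405 = 0.4457  (Xerox)
Σw_i=1.0000  μᵀw=0.1820
σ²=wᵀΣw=λ₁·μ_p+λ₂ = 0.153759·0.182 + 0.009596 = 0.037580 ≈ 0.0376


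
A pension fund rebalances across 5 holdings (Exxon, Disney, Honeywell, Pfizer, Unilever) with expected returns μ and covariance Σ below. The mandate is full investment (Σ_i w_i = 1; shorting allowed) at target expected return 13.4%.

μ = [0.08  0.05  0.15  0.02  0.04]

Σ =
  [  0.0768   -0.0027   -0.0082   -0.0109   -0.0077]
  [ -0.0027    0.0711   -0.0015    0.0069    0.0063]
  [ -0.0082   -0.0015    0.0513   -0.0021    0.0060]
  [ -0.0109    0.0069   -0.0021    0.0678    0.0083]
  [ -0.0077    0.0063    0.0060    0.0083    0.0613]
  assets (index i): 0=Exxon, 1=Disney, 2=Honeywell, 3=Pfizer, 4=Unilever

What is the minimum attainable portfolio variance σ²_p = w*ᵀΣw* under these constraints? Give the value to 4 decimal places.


0.0310

x=Σ⁻¹μ = [1.5174  0.7434  3.1640  0.5138  0.3875]
y=Σ⁻¹𝟙 = [19.3602  12.5789  22.0555  15.6520  13.1743]
a=μᵀx=0.658934  b=𝟙ᵀx=6.326094  c=𝟙ᵀy=82.820823  D=ac−b²=14.554028
λ₁=(c·0.134−b)/D = (82.820823·0.134−6.326094)/14.554028 = 0.327875
λ₂=(a−b·0.134)/D = (0.658934−6.326094·0.134)/14.554028 = -0.012970
w* = 0.327875·x + -0.012970·y:
  w_0 = 0.327875·1.5174 + -0.012970·19.3602 = 0.2464  (Exxon)
  w_1 = 0.327875·0.7434 + -0.012970·12.5789 = 0.0806  (Disney)
  w_2 = 0.327875·3.1640 + -0.012970·22.0555 = 0.7513  (Honeywell)
  w_3 = 0.327875·0.5138 + -0.012970·15.6520 = -0.0345  (Pfizer)
  w_4 = 0.327875·0.3875 + -0.012970·13.1743 = -0.0438  (Unilever)
Σw_i=1.0000  μᵀw=0.1340
σ²=wᵀΣw=λ₁·μ_p+λ₂ = 0.327875·0.134 + -0.012970 = 0.030965 ≈ 0.0310


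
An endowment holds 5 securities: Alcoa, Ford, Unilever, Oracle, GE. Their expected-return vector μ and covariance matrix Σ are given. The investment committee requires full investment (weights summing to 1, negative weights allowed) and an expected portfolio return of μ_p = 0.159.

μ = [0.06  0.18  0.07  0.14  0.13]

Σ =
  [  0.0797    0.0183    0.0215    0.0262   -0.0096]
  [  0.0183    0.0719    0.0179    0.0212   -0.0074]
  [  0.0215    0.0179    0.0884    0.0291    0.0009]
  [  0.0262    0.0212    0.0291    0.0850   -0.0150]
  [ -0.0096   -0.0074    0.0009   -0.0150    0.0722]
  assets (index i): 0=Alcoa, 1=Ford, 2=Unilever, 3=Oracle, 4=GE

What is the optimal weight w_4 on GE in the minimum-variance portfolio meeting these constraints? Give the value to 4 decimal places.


p=Σ⁻¹μ = [0.0561  2.3345  -0.2267  1.5435  2.3708]
q=Σ⁻¹𝟙 = [8.4819  10.0530  4.3053  8.2885  17.6769]
a=μᵀp=0.932005  b=𝟙ᵀp=6.078203  c=𝟙ᵀq=48.805520  D=ac−b²=8.542425
λ₁=(c·0.159−b)/D = (48.805520·0.159−6.078203)/8.542425 = 0.196885
λ₂=(a−b·0.159)/D = (0.932005−6.078203·0.159)/8.542425 = -0.004030
w* = 0.196885·p + -0.004030·q:
  w_0 = 0.196885·0.0561 + -0.004030·8.4819 = -0.0231  (Alcoa)
  w_1 = 0.196885·2.3345 + -0.004030·10.0530 = 0.4191  (Ford)
  w_2 = 0.196885·-0.2267 + -0.004030·4.3053 = -0.0620  (Unilever)
  w_3 = 0.196885·1.5435 + -0.004030·8.2885 = 0.2705  (Oracle)
  w_4 = 0.196885·2.3708 + -0.004030·17.6769 = 0.3955  (GE)
Σw_i=1.0000  μᵀw=0.1590
σ²=wᵀΣw=λ₁·μ_p+λ₂ = 0.196885·0.159 + -0.004030 = 0.027274 ≈ 0.0273

0.3955


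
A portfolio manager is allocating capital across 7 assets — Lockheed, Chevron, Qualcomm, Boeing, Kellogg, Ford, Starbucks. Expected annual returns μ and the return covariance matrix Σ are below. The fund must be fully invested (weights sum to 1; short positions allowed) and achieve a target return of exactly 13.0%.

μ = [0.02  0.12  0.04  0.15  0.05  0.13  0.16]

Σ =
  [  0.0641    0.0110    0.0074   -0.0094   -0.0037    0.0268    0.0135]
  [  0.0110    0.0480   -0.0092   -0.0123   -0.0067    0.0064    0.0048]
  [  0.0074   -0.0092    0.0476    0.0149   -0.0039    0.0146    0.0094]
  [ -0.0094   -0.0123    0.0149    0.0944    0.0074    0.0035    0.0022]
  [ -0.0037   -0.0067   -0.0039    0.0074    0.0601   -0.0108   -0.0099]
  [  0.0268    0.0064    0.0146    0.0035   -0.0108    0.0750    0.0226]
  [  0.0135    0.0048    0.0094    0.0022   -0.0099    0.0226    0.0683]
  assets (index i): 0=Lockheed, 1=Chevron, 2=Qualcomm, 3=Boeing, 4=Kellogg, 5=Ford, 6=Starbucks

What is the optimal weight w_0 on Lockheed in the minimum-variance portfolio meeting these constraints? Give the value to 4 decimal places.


x=Σ⁻¹μ = [-0.8722  3.0357  0.4000  1.6245  1.4957  1.2453  1.9990]
y=Σ⁻¹𝟙 = [7.3934  27.1477  20.7663  9.4219  22.7043  4.1391  10.0319]
a=μᵀx=1.163028  b=𝟙ᵀx=8.927925  c=𝟙ᵀy=101.604604  D=ac−b²=38.461172
λ₁=(c·0.130−b)/D = (101.604604·0.130−8.927925)/38.461172 = 0.111299
λ₂=(a−b·0.130)/D = (1.163028−8.927925·0.130)/38.461172 = 0.000062
w* = 0.111299·x + 0.000062·y:
  w_0 = 0.111299·-0.8722 + 0.000062·7.3934 = -0.0966  (Lockheed)
  w_1 = 0.111299·3.0357 + 0.000062·27.1477 = 0.3396  (Chevron)
  w_2 = 0.111299·0.4000 + 0.000062·20.7663 = 0.0458  (Qualcomm)
  w_3 = 0.111299·1.6245 + 0.000062·9.4219 = 0.1814  (Boeing)
  w_4 = 0.111299·1.4957 + 0.000062·22.7043 = 0.1679  (Kellogg)
  w_5 = 0.111299·1.2453 + 0.000062·4.1391 = 0.1389  (Ford)
  w_6 = 0.111299·1.9990 + 0.000062·10.0319 = 0.2231  (Starbucks)
Σw_i=1.0000  μᵀw=0.1300
σ²=wᵀΣw=λ₁·μ_p+λ₂ = 0.111299·0.130 + 0.000062 = 0.014531 ≈ 0.0145

-0.0966


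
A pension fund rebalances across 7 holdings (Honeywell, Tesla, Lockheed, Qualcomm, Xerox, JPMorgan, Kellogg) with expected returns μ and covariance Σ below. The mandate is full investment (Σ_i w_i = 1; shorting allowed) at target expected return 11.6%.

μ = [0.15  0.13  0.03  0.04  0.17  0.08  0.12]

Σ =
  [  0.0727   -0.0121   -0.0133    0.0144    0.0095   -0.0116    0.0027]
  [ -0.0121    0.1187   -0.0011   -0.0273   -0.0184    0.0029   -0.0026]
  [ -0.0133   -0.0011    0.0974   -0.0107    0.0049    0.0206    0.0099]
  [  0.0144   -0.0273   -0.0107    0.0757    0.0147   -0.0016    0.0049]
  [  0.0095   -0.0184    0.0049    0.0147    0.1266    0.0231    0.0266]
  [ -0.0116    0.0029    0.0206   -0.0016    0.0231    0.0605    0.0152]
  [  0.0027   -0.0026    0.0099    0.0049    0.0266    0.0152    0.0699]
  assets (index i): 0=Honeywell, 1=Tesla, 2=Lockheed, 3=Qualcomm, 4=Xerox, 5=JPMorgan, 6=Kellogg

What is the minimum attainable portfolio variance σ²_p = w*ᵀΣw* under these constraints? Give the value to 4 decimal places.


x=Σ⁻¹μ = [2.2853  1.5873  0.3345  0.4842  0.9386  0.9638  1.0394]
y=Σ⁻¹𝟙 = [16.3419  14.1100  10.7826  16.0006  2.4630  12.8317  7.8234]
a=μᵀx=0.939946  b=𝟙ᵀx=7.633147  c=𝟙ᵀy=80.353180  D=ac−b²=17.262716
λ₁=(c·0.116−b)/D = (80.353180·0.116−7.633147)/17.262716 = 0.097773
λ₂=(a−b·0.116)/D = (0.939946−7.633147·0.116)/17.262716 = 0.003157
w* = 0.097773·x + 0.003157·y:
  w_0 = 0.097773·2.2853 + 0.003157·16.3419 = 0.2750  (Honeywell)
  w_1 = 0.097773·1.5873 + 0.003157·14.1100 = 0.1997  (Tesla)
  w_2 = 0.097773·0.3345 + 0.003157·10.7826 = 0.0667  (Lockheed)
  w_3 = 0.097773·0.4842 + 0.003157·16.0006 = 0.0979  (Qualcomm)
  w_4 = 0.097773·0.9386 + 0.003157·2.4630 = 0.0995  (Xerox)
  w_5 = 0.097773·0.9638 + 0.003157·12.8317 = 0.1347  (JPMorgan)
  w_6 = 0.097773·1.0394 + 0.003157·7.8234 = 0.1263  (Kellogg)
Σw_i=1.0000  μᵀw=0.1160
σ²=wᵀΣw=λ₁·μ_p+λ₂ = 0.097773·0.116 + 0.003157 = 0.014499 ≈ 0.0145

0.0145


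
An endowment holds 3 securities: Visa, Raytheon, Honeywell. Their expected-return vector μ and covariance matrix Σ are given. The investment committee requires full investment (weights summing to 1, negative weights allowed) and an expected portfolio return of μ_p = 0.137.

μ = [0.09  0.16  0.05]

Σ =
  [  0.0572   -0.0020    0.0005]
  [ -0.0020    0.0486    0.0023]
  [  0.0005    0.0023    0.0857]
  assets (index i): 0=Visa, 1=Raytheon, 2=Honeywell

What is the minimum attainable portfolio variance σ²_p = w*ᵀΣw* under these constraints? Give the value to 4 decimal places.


x=Σ⁻¹μ = [1.6859  3.3387  0.4840]
y=Σ⁻¹𝟙 = [18.1136  20.8008  11.0047]
a=μᵀx=0.710118  b=𝟙ᵀx=5.508580  c=𝟙ᵀy=49.919057  D=ac−b²=5.103987
λ₁=(c·0.137−b)/D = (49.919057·0.137−5.508580)/5.103987 = 0.260645
λ₂=(a−b·0.137)/D = (0.710118−5.508580·0.137)/5.103987 = -0.008730
w* = 0.260645·x + -0.008730·y:
  w_0 = 0.260645·1.6859 + -0.008730·18.1136 = 0.2813  (Visa)
  w_1 = 0.260645·3.3387 + -0.008730·20.8008 = 0.6886  (Raytheon)
  w_2 = 0.260645·0.4840 + -0.008730·11.0047 = 0.0301  (Honeywell)
Σw_i=1.0000  μᵀw=0.1370
σ²=wᵀΣw=λ₁·μ_p+λ₂ = 0.260645·0.137 + -0.008730 = 0.026979 ≈ 0.0270

0.0270


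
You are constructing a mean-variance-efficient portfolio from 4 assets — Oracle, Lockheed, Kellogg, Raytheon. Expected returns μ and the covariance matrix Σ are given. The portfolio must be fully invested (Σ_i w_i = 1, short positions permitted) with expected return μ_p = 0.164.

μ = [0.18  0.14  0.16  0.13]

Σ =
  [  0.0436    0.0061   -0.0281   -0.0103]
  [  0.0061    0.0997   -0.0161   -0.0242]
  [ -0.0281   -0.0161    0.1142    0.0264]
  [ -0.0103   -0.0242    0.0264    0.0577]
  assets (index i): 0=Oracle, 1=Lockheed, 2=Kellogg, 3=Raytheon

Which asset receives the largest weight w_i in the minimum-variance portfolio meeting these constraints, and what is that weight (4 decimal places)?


Oracle (0.5265)

x=Σ⁻¹μ = [6.1763  2.1902  2.5066  3.1273]
y=Σ⁻¹𝟙 = [35.5091  15.9434  14.2290  23.8463]
a=μᵀx=2.225965  b=𝟙ᵀx=14.000377  c=𝟙ᵀy=89.527819  D=ac−b²=3.275207
λ₁=(c·0.164−b)/D = (89.527819·0.164−14.000377)/3.275207 = 0.208288
λ₂=(a−b·0.164)/D = (2.225965−14.000377·0.164)/3.275207 = -0.021402
w* = 0.208288·x + -0.021402·y:
  w_0 = 0.208288·6.1763 + -0.021402·35.5091 = 0.5265  (Oracle)
  w_1 = 0.208288·2.1902 + -0.021402·15.9434 = 0.1150  (Lockheed)
  w_2 = 0.208288·2.5066 + -0.021402·14.2290 = 0.2176  (Kellogg)
  w_3 = 0.208288·3.1273 + -0.021402·23.8463 = 0.1410  (Raytheon)
Σw_i=1.0000  μᵀw=0.1640
σ²=wᵀΣw=λ₁·μ_p+λ₂ = 0.208288·0.164 + -0.021402 = 0.012757 ≈ 0.0128


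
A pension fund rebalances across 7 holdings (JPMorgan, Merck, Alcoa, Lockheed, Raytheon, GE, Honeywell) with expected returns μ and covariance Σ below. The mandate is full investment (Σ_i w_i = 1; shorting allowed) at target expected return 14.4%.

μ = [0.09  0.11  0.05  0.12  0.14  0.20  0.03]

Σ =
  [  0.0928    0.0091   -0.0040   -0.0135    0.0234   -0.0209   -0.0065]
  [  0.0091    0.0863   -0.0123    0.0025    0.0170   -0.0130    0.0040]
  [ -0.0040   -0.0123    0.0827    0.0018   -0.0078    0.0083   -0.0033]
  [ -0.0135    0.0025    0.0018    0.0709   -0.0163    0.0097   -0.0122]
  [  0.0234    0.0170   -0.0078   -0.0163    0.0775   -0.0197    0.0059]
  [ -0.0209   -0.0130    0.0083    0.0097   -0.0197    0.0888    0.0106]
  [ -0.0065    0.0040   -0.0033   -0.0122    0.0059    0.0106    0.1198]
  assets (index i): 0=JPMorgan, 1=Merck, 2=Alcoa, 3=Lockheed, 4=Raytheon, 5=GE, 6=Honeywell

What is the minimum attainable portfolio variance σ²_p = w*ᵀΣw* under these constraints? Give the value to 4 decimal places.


0.0145

p=Σ⁻¹μ = [1.2482  1.1484  0.7291  2.0469  2.4201  2.9439  0.1287]
q=Σ⁻¹𝟙 = [13.2668  10.5077  14.1792  18.8841  15.0715  14.8058  8.9776]
a=μᵀp=1.452217  b=𝟙ᵀp=10.665420  c=𝟙ᵀq=95.692725  D=ac−b²=25.215400
λ₁=(c·0.144−b)/D = (95.692725·0.144−10.665420)/25.215400 = 0.123509
λ₂=(a−b·0.144)/D = (1.452217−10.665420·0.144)/25.215400 = -0.003316
w* = 0.123509·p + -0.003316·q:
  w_0 = 0.123509·1.2482 + -0.003316·13.2668 = 0.1102  (JPMorgan)
  w_1 = 0.123509·1.1484 + -0.003316·10.5077 = 0.1070  (Merck)
  w_2 = 0.123509·0.7291 + -0.003316·14.1792 = 0.0430  (Alcoa)
  w_3 = 0.123509·2.0469 + -0.003316·18.8841 = 0.1902  (Lockheed)
  w_4 = 0.123509·2.4201 + -0.003316·15.0715 = 0.2489  (Raytheon)
  w_5 = 0.123509·2.9439 + -0.003316·14.8058 = 0.3145  (GE)
  w_6 = 0.123509·0.1287 + -0.003316·8.9776 = -0.0139  (Honeywell)
Σw_i=1.0000  μᵀw=0.1440
σ²=wᵀΣw=λ₁·μ_p+λ₂ = 0.123509·0.144 + -0.003316 = 0.014470 ≈ 0.0145
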